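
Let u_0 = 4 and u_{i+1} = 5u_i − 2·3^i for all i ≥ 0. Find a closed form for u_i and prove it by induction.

Claim: u_i = 3·5^i + 3^i.

Base case: u_0 = 4, and 3·5^0 + 3^0 = 3 + 1 = 4.
Assume u_r = 3·5^r + 3^r for some r ≥ 0.
Then u_{r+1} = 5u_r − 2·3^r = 5·(3·5^r + 3^r) − 2·3^r = 3·5^{r+1} + 5·3^r − 2·3^r = 3·5^{r+1} + 3·3^r = 3·5^{r+1} + 3^{r+1}.
Hence u_i = 3·5^i + 3^i for every i ≥ 0, by induction.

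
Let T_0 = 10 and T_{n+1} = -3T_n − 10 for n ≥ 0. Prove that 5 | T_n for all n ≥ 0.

Base case: T_0 = 10 = 5·2, so 5 | T_0.
Assume 5 | T_j, so T_j = 5t for some integer t.
Then T_{j+1} = -3T_j − 10 = -3·(5t) − 10 = 5(-3t − 2), so 5 | T_{j+1}.
So the property holds for j+1, and by induction 5 | T_n for all n ≥ 0.

5 | T_n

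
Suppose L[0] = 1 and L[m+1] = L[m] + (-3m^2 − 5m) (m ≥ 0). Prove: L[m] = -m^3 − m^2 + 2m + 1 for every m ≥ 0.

Base case: L[0] = 1, and -0^3 − 0^2 + 2·0 + 1 = 1.
Assume L[r] = -r^3 − r^2 + 2r + 1.
Then L[r+1] = L[r] + (-3r^2 − 5r) = (-r^3 − r^2 + 2r + 1) + (-3r^2 − 5r) = -r^3 − 4r^2 − 3r + 1,
and -(r+1)^3 − (r+1)^2 + 2·(r+1) + 1 = -r^3 − 4r^2 − 3r + 1.
By induction, L[m] = -m^3 − m^2 + 2m + 1 for all m ≥ 0.

L[m] = -m^3 − m^2 + 2m + 1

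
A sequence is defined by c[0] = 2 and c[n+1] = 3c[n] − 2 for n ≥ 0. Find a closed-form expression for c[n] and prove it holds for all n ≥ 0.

Claim: c[n] = 3^n + 1.

Base case: c[0] = 2, and 3^0 + 1 = 1 + 1 = 2.
Assume c[j] = 3^j + 1 for some j ≥ 0.
Then c[j+1] = 3c[j] − 2 = 3·(3^j + 1) − 2 = 3^{j+1} + 3 − 2 = 3^{j+1} + 1.
So the formula holds for j+1, and by induction c[n] = 3^n + 1 for all n ≥ 0.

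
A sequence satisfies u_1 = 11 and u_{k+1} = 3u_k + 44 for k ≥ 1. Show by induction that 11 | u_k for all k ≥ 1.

Base case: u_1 = 11 = 11·1, so 11 | u_1.
Assume 11 | u_j, so u_j = 11t for some integer t.
Then u_{j+1} = 3u_j + 44 = 3·(11t) + 44 = 11(3t + 4), so 11 | u_{j+1}.
This completes the inductive step, so 11 | u_k for all k ≥ 1.

11 | u_k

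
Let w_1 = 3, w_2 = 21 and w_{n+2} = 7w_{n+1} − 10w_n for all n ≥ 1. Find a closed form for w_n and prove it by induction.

Claim: w_n = 5^n − 2^n.

Base cases: w_1 = 3 and 5^1 − 2^1 = 3; w_2 = 21 and 5^2 − 2^2 = 21.
Assume w_j = 5^j − 2^j for all 1 ≤ j ≤ k, where k ≥ 2.
Then w_{k+1} = 7w_k − 10w_{k−1} = 7·(5^k − 2^k) − 10·(5^{k−1} − 2^{k−1}) = (7·5 − 10)5^{k−1} − (7·2 − 10)2^{k−1} = 25·5^{k−1} − 4·2^{k−1} = 5^{k+1} − 2^{k+1}.
This completes the inductive step, so w_n = 5^n − 2^n for all n ≥ 1.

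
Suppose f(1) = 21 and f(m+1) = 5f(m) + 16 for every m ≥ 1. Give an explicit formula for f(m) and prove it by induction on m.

Claim: f(m) = 5^{m+1} − 4.

Base case: f(1) = 21, and 5^{1+1} − 4 = 25 − 4 = 21.
Assume f(r) = 5^{r+1} − 4 for some r ≥ 1.
Then f(r+1) = 5f(r) + 16 = 5·(5^{r+1} − 4) + 16 = 5^{r+2} − 20 + 16 = 5^{r+2} − 4.
So the formula holds for r+1, and by induction f(m) = 5^{m+1} − 4 for all m ≥ 1.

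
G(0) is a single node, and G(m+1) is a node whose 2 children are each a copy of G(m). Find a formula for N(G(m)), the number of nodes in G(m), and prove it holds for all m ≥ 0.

Claim: N(G(m)) = 2^{m+1} − 1.

Base case: N(G(0)) = 1, and 2^{0+1} − 1 = 1.
Assume N(G(k)) = 2^{k+1} − 1.
Then N(G(k+1)) = 1 + 2N(G(k)) = 1 + 2(2^{k+1} − 1) = 2^{k+2} − 2 + 1 = 2^{k+2} − 1.
Hence N(G(m)) = 2^{m+1} − 1 for every m ≥ 0, by induction.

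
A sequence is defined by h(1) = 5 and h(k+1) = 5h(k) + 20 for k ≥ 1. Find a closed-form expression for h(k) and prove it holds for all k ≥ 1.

Claim: h(k) = 2·5^k − 5.

Base case: h(1) = 5, and 2·5^1 − 5 = 10 − 5 = 5.
Assume h(r) = 2·5^r − 5 for some r ≥ 1.
Then h(r+1) = 5h(r) + 20 = 5·(2·5^r − 5) + 20 = 10·5^r − 25 + 20 = 2·5^{r+1} − 5.
This completes the inductive step, so h(k) = 2·5^k − 5 for all k ≥ 1.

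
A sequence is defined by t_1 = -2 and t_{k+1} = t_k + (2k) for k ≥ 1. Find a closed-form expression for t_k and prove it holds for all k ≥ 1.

Claim: t_k = k^2 − k − 2.

Base case: t_1 = -2, and 1^2 − 1 − 2 = -2.
Assume t_m = m^2 − m − 2.
Then t_{m+1} = t_m + (2m) = (m^2 − m − 2) + (2m) = m^2 + m − 2,
and (m+1)^2 − (m+1) − 2 = m^2 + m − 2.
This completes the inductive step, so t_k = k^2 − k − 2 for all k ≥ 1.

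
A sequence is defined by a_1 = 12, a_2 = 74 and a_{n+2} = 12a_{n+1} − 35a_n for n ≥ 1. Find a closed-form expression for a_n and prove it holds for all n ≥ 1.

Claim: a_n = 7^n + 5^n.

Base cases: a_1 = 12 and 7^1 + 5^1 = 12; a_2 = 74 and 7^2 + 5^2 = 74.
Assume a_j = 7^j + 5^j for all 1 ≤ j ≤ k, where k ≥ 2.
Then a_{k+1} = 12a_k − 35a_{k−1} = 12·(7^k + 5^k) − 35·(7^{k−1} + 5^{k−1}) = (12·7 − 35)7^{k−1} + (12·5 − 35)5^{k−1} = 49·7^{k−1} + 25·5^{k−1} = 7^{k+1} + 5^{k+1}.
By strong induction, a_n = 7^n + 5^n for all n ≥ 1.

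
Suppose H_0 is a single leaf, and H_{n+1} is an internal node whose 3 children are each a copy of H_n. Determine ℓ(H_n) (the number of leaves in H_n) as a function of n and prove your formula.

Claim: ℓ(H_n) = 3^n.

Base case: ℓ(H_0) = 1, and 3^0 = 1.
Assume ℓ(H_m) = 3^m.
Then ℓ(H_{m+1}) = 3·ℓ(H_m) = 3·3^m = 3^{m+1}.
This completes the inductive step, so ℓ(H_n) = 3^n for all n ≥ 0.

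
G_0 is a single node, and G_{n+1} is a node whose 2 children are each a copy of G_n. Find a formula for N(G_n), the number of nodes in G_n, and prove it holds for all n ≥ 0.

Claim: N(G_n) = 2^{n+1} − 1.

Base case: N(G_0) = 1, and 2^{0+1} − 1 = 1.
Assume N(G_m) = 2^{m+1} − 1.
Then N(G_{m+1}) = 1 + 2N(G_m) = 1 + 2(2^{m+1} − 1) = 2^{m+2} − 2 + 1 = 2^{m+2} − 1.
This completes the inductive step, so N(G_n) = 2^{n+1} − 1 for all n ≥ 0.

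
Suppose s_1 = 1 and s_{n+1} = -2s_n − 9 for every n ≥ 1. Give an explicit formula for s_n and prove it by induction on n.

Claim: s_n = -2·(-2)^n − 3.

Base case: s_1 = 1, and -2·(-2)^1 − 3 = 4 − 3 = 1.
Assume s_k = -2·(-2)^k − 3 for some k ≥ 1.
Then s_{k+1} = -2s_k − 9 = -2·(-2·(-2)^k − 3) − 9 = 4·(-2)^k + 6 − 9 = -2·(-2)^{k+1} − 3.
This completes the inductive step, so s_n = -2·(-2)^n − 3 for all n ≥ 1.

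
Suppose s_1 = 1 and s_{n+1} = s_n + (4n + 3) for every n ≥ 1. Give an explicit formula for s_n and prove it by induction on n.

Claim: s_n = 2n^2 + n − 2.

Base case: s_1 = 1, and 2·1^2 + 1 − 2 = 1.
Assume s_r = 2r^2 + r − 2.
Then s_{r+1} = s_r + (4r + 3) = (2r^2 + r − 2) + (4r + 3) = 2r^2 + 5r + 1,
and 2·(r+1)^2 + (r+1) − 2 = 2r^2 + 5r + 1.
Hence s_n = 2n^2 + n − 2 for every n ≥ 1, by induction.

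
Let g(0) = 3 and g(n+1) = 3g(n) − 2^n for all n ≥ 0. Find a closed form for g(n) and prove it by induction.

Claim: g(n) = 2·3^n + 2^n.

Base case: g(0) = 3, and 2·3^0 + 2^0 = 2 + 1 = 3.
Assume g(m) = 2·3^m + 2^m for some m ≥ 0.
Then g(m+1) = 3g(m) − 2^m = 3·(2·3^m + 2^m) − 2^m = 2·3^{m+1} + 3·2^m − 2^m = 2·3^{m+1} + 2·2^m = 2·3^{m+1} + 2^{m+1}.
This completes the inductive step, so g(n) = 2·3^n + 2^n for all n ≥ 0.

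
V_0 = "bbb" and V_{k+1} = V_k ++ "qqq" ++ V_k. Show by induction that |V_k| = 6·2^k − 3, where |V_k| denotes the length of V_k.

Base case: |V_0| = 3, and 6·2^0 − 3 = 3.
Assume |V_m| = 6·2^m − 3.
Then |V_{m+1}| = |V_m| + 3 + |V_m| = 2|V_m| + 3 = 2(6·2^m − 3) + 3 = 6·2^{m+1} − 6 + 3 = 6·2^{m+1} − 3.
By induction, |V_k| = 6·2^k − 3 for all k ≥ 0.

|V_k| = 6·2^k − 3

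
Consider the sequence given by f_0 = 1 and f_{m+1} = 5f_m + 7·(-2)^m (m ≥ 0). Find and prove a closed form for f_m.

Claim: f_m = 2·5^m − (-2)^m.

Base case: f_0 = 1, and 2·5^0 − (-2)^0 = 2 − 1 = 1.
Assume f_k = 2·5^k − (-2)^k for some k ≥ 0.
Then f_{k+1} = 5f_k + 7·(-2)^k = 5·(2·5^k − (-2)^k) + 7·(-2)^k = 2·5^{k+1} − 5·(-2)^k + 7·(-2)^k = 2·5^{k+1} + 2·(-2)^k = 2·5^{k+1} − (-2)^{k+1}.
By induction, f_m = 2·5^m − (-2)^m for all m ≥ 0.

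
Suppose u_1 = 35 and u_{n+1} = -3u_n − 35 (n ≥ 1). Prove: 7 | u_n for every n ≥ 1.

Base case: u_1 = 35 = 7·5, so 7 | u_1.
Assume 7 | u_j, so u_j = 7t for some integer t.
Then u_{j+1} = -3u_j − 35 = -3·(7t) − 35 = 7(-3t − 5), so 7 | u_{j+1}.
This completes the inductive step, so 7 | u_n for all n ≥ 1.

7 | u_n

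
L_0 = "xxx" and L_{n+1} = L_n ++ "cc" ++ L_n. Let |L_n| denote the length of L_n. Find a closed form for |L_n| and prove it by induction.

Claim: |L_n| = 5·2^n − 2.

Base case: |L_0| = 3, and 5·2^0 − 2 = 3.
Assume |L_m| = 5·2^m − 2.
Then |L_{m+1}| = |L_m| + 2 + |L_m| = 2|L_m| + 2 = 2(5·2^m − 2) + 2 = 5·2^{m+1} − 4 + 2 = 5·2^{m+1} − 2.
This completes the inductive step, so |L_n| = 5·2^n − 2 for all n ≥ 0.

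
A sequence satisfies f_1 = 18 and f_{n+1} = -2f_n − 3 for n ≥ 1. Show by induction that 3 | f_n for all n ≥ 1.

Base case: f_1 = 18 = 3·6, so 3 | f_1.
Assume 3 | f_m, so f_m = 3t for some integer t.
Then f_{m+1} = -2f_m − 3 = -2·(3t) − 3 = 3(-2t − 1), so 3 | f_{m+1}.
Hence 3 | f_n for every n ≥ 1, by induction.

3 | f_n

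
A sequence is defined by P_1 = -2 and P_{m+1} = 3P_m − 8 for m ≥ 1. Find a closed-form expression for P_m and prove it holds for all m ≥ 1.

Claim: P_m = -2·3^m + 4.

Base case: P_1 = -2, and -2·3^1 + 4 = -6 + 4 = -2.
Assume P_r = -2·3^r + 4 for some r ≥ 1.
Then P_{r+1} = 3P_r − 8 = 3·(-2·3^r + 4) − 8 = -6·3^r + 12 − 8 = -2·3^{r+1} + 4.
Hence P_m = -2·3^m + 4 for every m ≥ 1, by induction.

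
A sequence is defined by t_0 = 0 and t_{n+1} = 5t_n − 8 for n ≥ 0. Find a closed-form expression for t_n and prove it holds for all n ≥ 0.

Claim: t_n = -2·5^n + 2.

Base case: t_0 = 0, and -2·5^0 + 2 = -2 + 2 = 0.
Assume t_r = -2·5^r + 2 for some r ≥ 0.
Then t_{r+1} = 5t_r − 8 = 5·(-2·5^r + 2) − 8 = -10·5^r + 10 − 8 = -2·5^{r+1} + 2.
Hence t_n = -2·5^n + 2 for every n ≥ 0, by induction.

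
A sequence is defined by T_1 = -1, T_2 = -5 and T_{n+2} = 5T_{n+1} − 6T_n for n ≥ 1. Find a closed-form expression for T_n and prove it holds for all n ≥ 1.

Claim: T_n = -3^n + 2^n.

Base cases: T_1 = -1 and -3^1 + 2^1 = -1; T_2 = -5 and -3^2 + 2^2 = -5.
Assume T_j = -3^j + 2^j for all 1 ≤ j ≤ k, where k ≥ 2.
Then T_{k+1} = 5T_k − 6T_{k−1} = 5·(-3^k + 2^k) − 6·(-3^{k−1} + 2^{k−1}) = -(5·3 − 6)3^{k−1} + (5·2 − 6)2^{k−1} = -9·3^{k−1} + 4·2^{k−1} = -3^{k+1} + 2^{k+1}.
So the formula holds for k+1, and by strong induction T_n = -3^n + 2^n for all n ≥ 1.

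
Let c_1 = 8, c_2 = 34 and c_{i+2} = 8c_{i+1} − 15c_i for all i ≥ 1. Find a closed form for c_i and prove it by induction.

Claim: c_i = 5^i + 3^i.

Base cases: c_1 = 8 and 5^1 + 3^1 = 8; c_2 = 34 and 5^2 + 3^2 = 34.
Assume c_t = 5^t + 3^t for all 1 ≤ t ≤ j, where j ≥ 2.
Then c_{j+1} = 8c_j − 15c_{j−1} = 8·(5^j + 3^j) − 15·(5^{j−1} + 3^{j−1}) = (8·5 − 15)5^{j−1} + (8·3 − 15)3^{j−1} = 25·5^{j−1} + 9·3^{j−1} = 5^{j+1} + 3^{j+1}.
By strong induction, c_i = 5^i + 3^i for all i ≥ 1.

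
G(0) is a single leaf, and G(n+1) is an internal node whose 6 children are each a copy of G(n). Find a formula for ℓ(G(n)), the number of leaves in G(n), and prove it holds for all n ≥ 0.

Claim: ℓ(G(n)) = 6^n.

Base case: ℓ(G(0)) = 1, and 6^0 = 1.
Assume ℓ(G(r)) = 6^r.
Then ℓ(G(r+1)) = 6·ℓ(G(r)) = 6·6^r = 6^{r+1}.
Hence ℓ(G(n)) = 6^n for every n ≥ 0, by induction.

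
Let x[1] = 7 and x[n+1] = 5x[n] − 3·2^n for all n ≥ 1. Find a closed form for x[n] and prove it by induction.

Claim: x[n] = 5^n + 2^n.

Base case: x[1] = 7, and 5^1 + 2^1 = 5 + 2 = 7.
Assume x[k] = 5^k + 2^k for some k ≥ 1.
Then x[k+1] = 5x[k] − 3·2^k = 5·(5^k + 2^k) − 3·2^k = 5^{k+1} + 5·2^k − 3·2^k = 5^{k+1} + 2·2^k = 5^{k+1} + 2^{k+1}.
This completes the inductive step, so x[n] = 5^n + 2^n for all n ≥ 1.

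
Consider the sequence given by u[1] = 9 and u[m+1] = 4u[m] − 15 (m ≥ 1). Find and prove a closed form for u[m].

Claim: u[m] = 4^m + 5.

Base case: u[1] = 9, and 4^1 + 5 = 4 + 5 = 9.
Assume u[j] = 4^j + 5 for some j ≥ 1.
Then u[j+1] = 4u[j] − 15 = 4·(4^j + 5) − 15 = 4^{j+1} + 20 − 15 = 4^{j+1} + 5.
So the formula holds for j+1, and by induction u[m] = 4^m + 5 for all m ≥ 1.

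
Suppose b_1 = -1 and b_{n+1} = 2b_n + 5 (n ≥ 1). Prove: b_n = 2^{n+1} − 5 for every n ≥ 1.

Base case: b_1 = -1, and 2^{1+1} − 5 = 4 − 5 = -1.
Assume b_j = 2^{j+1} − 5 for some j ≥ 1.
Then b_{j+1} = 2b_j + 5 = 2·(2^{j+1} − 5) + 5 = 2^{j+2} − 10 + 5 = 2^{j+2} − 5.
By induction, b_n = 2^{n+1} − 5 for all n ≥ 1.

b_n = 2^{n+1} − 5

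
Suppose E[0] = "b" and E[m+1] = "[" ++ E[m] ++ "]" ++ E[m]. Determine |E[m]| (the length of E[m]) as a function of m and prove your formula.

Claim: |E[m]| = 3·2^m − 2.

Base case: |E[0]| = 1, and 3·2^0 − 2 = 1.
Assume |E[r]| = 3·2^r − 2.
Then |E[r+1]| = 1 + |E[r]| + 1 + |E[r]| = 2|E[r]| + 2 = 2(3·2^r − 2) + 2 = 3·2^{r+1} − 4 + 2 = 3·2^{r+1} − 2.
By induction, |E[m]| = 3·2^m − 2 for all m ≥ 0.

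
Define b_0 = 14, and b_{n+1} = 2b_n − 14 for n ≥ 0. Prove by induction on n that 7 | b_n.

Base case: b_0 = 14 = 7·2, so 7 | b_0.
Assume 7 | b_j, so b_j = 7t for some integer t.
Then b_{j+1} = 2b_j − 14 = 2·(7t) − 14 = 7(2t − 2), so 7 | b_{j+1}.
So the property holds for j+1, and by induction 7 | b_n for all n ≥ 0.

7 | b_n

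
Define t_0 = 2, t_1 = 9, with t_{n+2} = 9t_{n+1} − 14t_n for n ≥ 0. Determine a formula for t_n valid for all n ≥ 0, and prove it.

Claim: t_n = 2^n + 7^n.

Base cases: t_0 = 2 and 2^0 + 7^0 = 2; t_1 = 9 and 2^1 + 7^1 = 9.
Assume t_i = 2^i + 7^i for all 0 ≤ i ≤ j, where j ≥ 1.
Then t_{j+1} = 9t_j − 14t_{j−1} = 9·(2^j + 7^j) − 14·(2^{j−1} + 7^{j−1}) = (9·2 − 14)2^{j−1} + (9·7 − 14)7^{j−1} = 4·2^{j−1} + 49·7^{j−1} = 2^{j+1} + 7^{j+1}.
This completes the inductive step, so t_n = 2^n + 7^n for all n ≥ 0.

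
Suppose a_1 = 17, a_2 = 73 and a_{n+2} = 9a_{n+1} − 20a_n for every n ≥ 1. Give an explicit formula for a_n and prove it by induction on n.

Claim: a_n = 3·4^n + 5^n.

Base cases: a_1 = 17 and 3·4^1 + 5^1 = 17; a_2 = 73 and 3·4^2 + 5^2 = 73.
Assume a_j = 3·4^j + 5^j for all 1 ≤ j ≤ m, where m ≥ 2.
Then a_{m+1} = 9a_m − 20a_{m−1} = 9·(3·4^m + 5^m) − 20·(3·4^{m−1} + 5^{m−1}) = 3·(9·4 − 20)4^{m−1} + (9·5 − 20)5^{m−1} = 48·4^{m−1} + 25·5^{m−1} = 3·4^{m+1} + 5^{m+1}.
This completes the inductive step, so a_n = 3·4^n + 5^n for all n ≥ 1.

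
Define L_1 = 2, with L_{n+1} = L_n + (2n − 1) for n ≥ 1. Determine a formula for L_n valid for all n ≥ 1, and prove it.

Claim: L_n = n^2 − 2n + 3.

Base case: L_1 = 2, and 1^2 − 2·1 + 3 = 2.
Assume L_j = j^2 − 2j + 3.
Then L_{j+1} = L_j + (2j − 1) = (j^2 − 2j + 3) + (2j − 1) = j^2 + 2,
and (j+1)^2 − 2·(j+1) + 3 = j^2 + 2.
Hence L_n = n^2 − 2n + 3 for every n ≥ 1, by induction.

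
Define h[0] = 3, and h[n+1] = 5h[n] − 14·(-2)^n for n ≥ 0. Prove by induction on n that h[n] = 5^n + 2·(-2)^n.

Base case: h[0] = 3, and 5^0 + 2·(-2)^0 = 1 + 2 = 3.
Assume h[k] = 5^k + 2·(-2)^k for some k ≥ 0.
Then h[k+1] = 5h[k] − 14·(-2)^k = 5·(5^k + 2·(-2)^k) − 14·(-2)^k = 5^{k+1} + 10·(-2)^k − 14·(-2)^k = 5^{k+1} − 4·(-2)^k = 5^{k+1} + 2·(-2)^{k+1}.
This completes the inductive step, so h[n] = 5^n + 2·(-2)^n for all n ≥ 0.

h[n] = 5^n + 2·(-2)^n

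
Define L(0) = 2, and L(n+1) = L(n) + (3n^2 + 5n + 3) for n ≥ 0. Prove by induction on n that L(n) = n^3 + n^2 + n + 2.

Base case: L(0) = 2, and 0^3 + 0^2 + 0 + 2 = 2.
Assume L(r) = r^3 + r^2 + r + 2.
Then L(r+1) = L(r) + (3r^2 + 5r + 3) = (r^3 + r^2 + r + 2) + (3r^2 + 5r + 3) = r^3 + 4r^2 + 6r + 5,
and (r+1)^3 + (r+1)^2 + (r+1) + 2 = r^3 + 4r^2 + 6r + 5.
Hence L(n) = n^3 + n^2 + n + 2 for every n ≥ 0, by induction.

L(n) = n^3 + n^2 + n + 2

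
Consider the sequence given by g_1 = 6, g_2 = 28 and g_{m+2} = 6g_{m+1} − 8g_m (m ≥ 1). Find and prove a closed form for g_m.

Claim: g_m = -2^m + 2·4^m.

Base cases: g_1 = 6 and -2^1 + 2·4^1 = 6; g_2 = 28 and -2^2 + 2·4^2 = 28.
Assume g_i = -2^i + 2·4^i for all 1 ≤ i ≤ j, where j ≥ 2.
Then g_{j+1} = 6g_j − 8g_{j−1} = 6·(-2^j + 2·4^j) − 8·(-2^{j−1} + 2·4^{j−1}) = -(6·2 − 8)2^{j−1} + 2·(6·4 − 8)4^{j−1} = -4·2^{j−1} + 32·4^{j−1} = -2^{j+1} + 2·4^{j+1}.
This completes the inductive step, so g_m = -2^m + 2·4^m for all m ≥ 1.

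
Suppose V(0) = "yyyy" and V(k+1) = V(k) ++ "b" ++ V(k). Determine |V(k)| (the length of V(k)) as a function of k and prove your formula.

Claim: |V(k)| = 5·2^k − 1.

Base case: |V(0)| = 4, and 5·2^0 − 1 = 4.
Assume |V(r)| = 5·2^r − 1.
Then |V(r+1)| = |V(r)| + 1 + |V(r)| = 2|V(r)| + 1 = 2(5·2^r − 1) + 1 = 5·2^{r+1} − 2 + 1 = 5·2^{r+1} − 1.
This completes the inductive step, so |V(k)| = 5·2^k − 1 for all k ≥ 0.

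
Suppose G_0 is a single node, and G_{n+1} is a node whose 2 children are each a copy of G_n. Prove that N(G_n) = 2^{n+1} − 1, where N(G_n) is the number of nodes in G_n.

Base case: N(G_0) = 1, and 2^{0+1} − 1 = 1.
Assume N(G_k) = 2^{k+1} − 1.
Then N(G_{k+1}) = 1 + 2N(G_k) = 1 + 2(2^{k+1} − 1) = 2^{k+2} − 2 + 1 = 2^{k+2} − 1.
By induction, N(G_n) = 2^{n+1} − 1 for all n ≥ 0.

N(G_n) = 2^{n+1} − 1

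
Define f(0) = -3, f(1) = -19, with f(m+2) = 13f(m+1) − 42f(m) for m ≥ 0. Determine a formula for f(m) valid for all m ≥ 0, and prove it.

Claim: f(m) = -7^m − 2·6^m.

Base cases: f(0) = -3 and -7^0 − 2·6^0 = -3; f(1) = -19 and -7^1 − 2·6^1 = -19.
Assume f(j) = -7^j − 2·6^j for all 0 ≤ j ≤ r, where r ≥ 1.
Then f(r+1) = 13f(r) − 42f(r−1) = 13·(-7^r − 2·6^r) − 42·(-7^{r−1} − 2·6^{r−1}) = -(13·7 − 42)7^{r−1} − 2·(13·6 − 42)6^{r−1} = -49·7^{r−1} − 72·6^{r−1} = -7^{r+1} − 2·6^{r+1}.
This completes the inductive step, so f(m) = -7^m − 2·6^m for all m ≥ 0.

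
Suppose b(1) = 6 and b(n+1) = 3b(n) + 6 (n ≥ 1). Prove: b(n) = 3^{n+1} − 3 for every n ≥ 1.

Base case: b(1) = 6, and 3^{1+1} − 3 = 9 − 3 = 6.
Assume b(r) = 3^{r+1} − 3 for some r ≥ 1.
Then b(r+1) = 3b(r) + 6 = 3·(3^{r+1} − 3) + 6 = 3^{r+2} − 9 + 6 = 3^{r+2} − 3.
This completes the inductive step, so b(n) = 3^{n+1} − 3 for all n ≥ 1.

b(n) = 3^{n+1} − 3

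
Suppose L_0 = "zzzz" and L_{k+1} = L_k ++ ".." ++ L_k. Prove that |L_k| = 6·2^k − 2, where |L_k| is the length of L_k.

Base case: |L_0| = 4, and 6·2^0 − 2 = 4.
Assume |L_m| = 6·2^m − 2.
Then |L_{m+1}| = |L_m| + 2 + |L_m| = 2|L_m| + 2 = 2(6·2^m − 2) + 2 = 6·2^{m+1} − 4 + 2 = 6·2^{m+1} − 2.
By induction, |L_k| = 6·2^k − 2 for all k ≥ 0.

|L_k| = 6·2^k − 2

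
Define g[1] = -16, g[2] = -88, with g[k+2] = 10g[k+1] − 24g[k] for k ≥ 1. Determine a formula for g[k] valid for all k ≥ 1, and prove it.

Claim: g[k] = -4^k − 2·6^k.

Base cases: g[1] = -16 and -4^1 − 2·6^1 = -16; g[2] = -88 and -4^2 − 2·6^2 = -88.
Assume g[j] = -4^j − 2·6^j for all 1 ≤ j ≤ m, where m ≥ 2.
Then g[m+1] = 10g[m] − 24g[m−1] = 10·(-4^m − 2·6^m) − 24·(-4^{m−1} − 2·6^{m−1}) = -(10·4 − 24)4^{m−1} − 2·(10·6 − 24)6^{m−1} = -16·4^{m−1} − 72·6^{m−1} = -4^{m+1} − 2·6^{m+1}.
Hence g[k] = -4^k − 2·6^k for every k ≥ 1, by strong induction.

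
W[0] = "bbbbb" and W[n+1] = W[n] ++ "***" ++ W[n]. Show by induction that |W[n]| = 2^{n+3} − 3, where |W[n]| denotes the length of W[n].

Base case: |W[0]| = 5, and 2^{0+3} − 3 = 5.
Assume |W[r]| = 2^{r+3} − 3.
Then |W[r+1]| = |W[r]| + 3 + |W[r]| = 2|W[r]| + 3 = 2(2^{r+3} − 3) + 3 = 2^{r+1+3} − 6 + 3 = 2^{r+1+3} − 3.
So the formula holds for r+1, and by induction |W[n]| = 2^{n+3} − 3 for all n ≥ 0.

|W[n]| = 2^{n+3} − 3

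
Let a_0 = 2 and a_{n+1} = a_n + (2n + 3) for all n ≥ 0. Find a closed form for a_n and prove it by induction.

Claim: a_n = n^2 + 2n + 2.

Base case: a_0 = 2, and 0^2 + 2·0 + 2 = 2.
Assume a_k = k^2 + 2k + 2.
Then a_{k+1} = a_k + (2k + 3) = (k^2 + 2k + 2) + (2k + 3) = k^2 + 4k + 5,
and (k+1)^2 + 2·(k+1) + 2 = k^2 + 4k + 5.
Hence a_n = n^2 + 2n + 2 for every n ≥ 0, by induction.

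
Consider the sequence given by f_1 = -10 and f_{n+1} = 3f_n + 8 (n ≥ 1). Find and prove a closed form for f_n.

Claim: f_n = -2·3^n − 4.

Base case: f_1 = -10, and -2·3^1 − 4 = -6 − 4 = -10.
Assume f_m = -2·3^m − 4 for some m ≥ 1.
Then f_{m+1} = 3f_m + 8 = 3·(-2·3^m − 4) + 8 = -6·3^m − 12 + 8 = -2·3^{m+1} − 4.
By induction, f_n = -2·3^n − 4 for all n ≥ 1.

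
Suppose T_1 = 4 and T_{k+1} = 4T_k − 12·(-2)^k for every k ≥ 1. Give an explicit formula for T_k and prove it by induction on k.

Claim: T_k = 2·4^k + 2·(-2)^k.

Base case: T_1 = 4, and 2·4^1 + 2·(-2)^1 = 8 − 4 = 4.
Assume T_j = 2·4^j + 2·(-2)^j for some j ≥ 1.
Then T_{j+1} = 4T_j − 12·(-2)^j = 4·(2·4^j + 2·(-2)^j) − 12·(-2)^j = 2·4^{j+1} + 8·(-2)^j − 12·(-2)^j = 2·4^{j+1} − 4·(-2)^j = 2·4^{j+1} + 2·(-2)^{j+1}.
Hence T_k = 2·4^k + 2·(-2)^k for every k ≥ 1, by induction.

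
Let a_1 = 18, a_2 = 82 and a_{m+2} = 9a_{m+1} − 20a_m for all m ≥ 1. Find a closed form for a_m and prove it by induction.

Claim: a_m = 2·5^m + 2·4^m.

Base cases: a_1 = 18 and 2·5^1 + 2·4^1 = 18; a_2 = 82 and 2·5^2 + 2·4^2 = 82.
Assume a_j = 2·5^j + 2·4^j for all 1 ≤ j ≤ r, where r ≥ 2.
Then a_{r+1} = 9a_r − 20a_{r−1} = 9·(2·5^r + 2·4^r) − 20·(2·5^{r−1} + 2·4^{r−1}) = 2·(9·5 − 20)5^{r−1} + 2·(9·4 − 20)4^{r−1} = 50·5^{r−1} + 32·4^{r−1} = 2·5^{r+1} + 2·4^{r+1}.
So the formula holds for r+1, and by strong induction a_m = 2·5^m + 2·4^m for all m ≥ 1.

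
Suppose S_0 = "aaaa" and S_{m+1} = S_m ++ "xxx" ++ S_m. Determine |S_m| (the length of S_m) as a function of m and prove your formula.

Claim: |S_m| = 7·2^m − 3.

Base case: |S_0| = 4, and 7·2^0 − 3 = 4.
Assume |S_j| = 7·2^j − 3.
Then |S_{j+1}| = |S_j| + 3 + |S_j| = 2|S_j| + 3 = 2(7·2^j − 3) + 3 = 7·2^{j+1} − 6 + 3 = 7·2^{j+1} − 3.
This completes the inductive step, so |S_m| = 7·2^m − 3 for all m ≥ 0.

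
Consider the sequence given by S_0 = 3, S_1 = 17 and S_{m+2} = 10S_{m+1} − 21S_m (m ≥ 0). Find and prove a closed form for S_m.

Claim: S_m = 3^m + 2·7^m.

Base cases: S_0 = 3 and 3^0 + 2·7^0 = 3; S_1 = 17 and 3^1 + 2·7^1 = 17.
Assume S_j = 3^j + 2·7^j for all 0 ≤ j ≤ r, where r ≥ 1.
Then S_{r+1} = 10S_r − 21S_{r−1} = 10·(3^r + 2·7^r) − 21·(3^{r−1} + 2·7^{r−1}) = (10·3 − 21)3^{r−1} + 2·(10·7 − 21)7^{r−1} = 9·3^{r−1} + 98·7^{r−1} = 3^{r+1} + 2·7^{r+1}.
Hence S_m = 3^m + 2·7^m for every m ≥ 0, by strong induction.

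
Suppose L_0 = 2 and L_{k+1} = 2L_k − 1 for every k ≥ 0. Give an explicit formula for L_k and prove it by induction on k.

Claim: L_k = 2^k + 1.

Base case: L_0 = 2, and 2^0 + 1 = 1 + 1 = 2.
Assume L_r = 2^r + 1 for some r ≥ 0.
Then L_{r+1} = 2L_r − 1 = 2·(2^r + 1) − 1 = 2^{r+1} + 2 − 1 = 2^{r+1} + 1.
By induction, L_k = 2^k + 1 for all k ≥ 0.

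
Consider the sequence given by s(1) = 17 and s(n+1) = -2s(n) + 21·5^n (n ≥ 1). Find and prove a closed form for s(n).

Claim: s(n) = -(-2)^n + 3·5^n.

Base case: s(1) = 17, and -(-2)^1 + 3·5^1 = 2 + 15 = 17.
Assume s(k) = -(-2)^k + 3·5^k for some k ≥ 1.
Then s(k+1) = -2s(k) + 21·5^k = -2·(-(-2)^k + 3·5^k) + 21·5^k = -(-2)^{k+1} − 6·5^k + 21·5^k = -(-2)^{k+1} + 15·5^k = -(-2)^{k+1} + 3·5^{k+1}.
Hence s(n) = -(-2)^n + 3·5^n for every n ≥ 1, by induction.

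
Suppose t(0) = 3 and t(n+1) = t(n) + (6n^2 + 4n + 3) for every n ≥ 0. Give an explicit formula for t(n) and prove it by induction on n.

Claim: t(n) = 2n^3 − n^2 + 2n + 3.

Base case: t(0) = 3, and 2·0^3 − 0^2 + 2·0 + 3 = 3.
Assume t(k) = 2k^3 − k^2 + 2k + 3.
Then t(k+1) = t(k) + (6k^2 + 4k + 3) = (2k^3 − k^2 + 2k + 3) + (6k^2 + 4k + 3) = 2k^3 + 5k^2 + 6k + 6,
and 2·(k+1)^3 − (k+1)^2 + 2·(k+1) + 3 = 2k^3 + 5k^2 + 6k + 6.
By induction, t(n) = 2n^3 − n^2 + 2n + 3 for all n ≥ 0.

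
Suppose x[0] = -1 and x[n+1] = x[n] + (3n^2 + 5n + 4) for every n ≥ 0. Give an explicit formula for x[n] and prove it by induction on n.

Claim: x[n] = n^3 + n^2 + 2n − 1.

Base case: x[0] = -1, and 0^3 + 0^2 + 2·0 − 1 = -1.
Assume x[j] = j^3 + j^2 + 2j − 1.
Then x[j+1] = x[j] + (3j^2 + 5j + 4) = (j^3 + j^2 + 2j − 1) + (3j^2 + 5j + 4) = j^3 + 4j^2 + 7j + 3,
and (j+1)^3 + (j+1)^2 + 2·(j+1) − 1 = j^3 + 4j^2 + 7j + 3.
By induction, x[n] = n^3 + n^2 + 2n − 1 for all n ≥ 0.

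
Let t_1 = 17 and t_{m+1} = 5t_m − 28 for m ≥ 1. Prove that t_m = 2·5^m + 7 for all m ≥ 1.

Base case: t_1 = 17, and 2·5^1 + 7 = 10 + 7 = 17.
Assume t_k = 2·5^k + 7 for some k ≥ 1.
Then t_{k+1} = 5t_k − 28 = 5·(2·5^k + 7) − 28 = 10·5^k + 35 − 28 = 2·5^{k+1} + 7.
Hence t_m = 2·5^m + 7 for every m ≥ 1, by induction.

t_m = 2·5^m + 7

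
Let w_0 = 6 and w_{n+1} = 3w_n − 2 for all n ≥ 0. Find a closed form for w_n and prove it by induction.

Claim: w_n = 5·3^n + 1.

Base case: w_0 = 6, and 5·3^0 + 1 = 5 + 1 = 6.
Assume w_j = 5·3^j + 1 for some j ≥ 0.
Then w_{j+1} = 3w_j − 2 = 3·(5·3^j + 1) − 2 = 15·3^j + 3 − 2 = 5·3^{j+1} + 1.
By induction, w_n = 5·3^n + 1 for all n ≥ 0.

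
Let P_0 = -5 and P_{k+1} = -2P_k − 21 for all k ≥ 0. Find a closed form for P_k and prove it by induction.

Claim: P_k = 2·(-2)^k − 7.

Base case: P_0 = -5, and 2·(-2)^0 − 7 = 2 − 7 = -5.
Assume P_r = 2·(-2)^r − 7 for some r ≥ 0.
Then P_{r+1} = -2P_r − 21 = -2·(2·(-2)^r − 7) − 21 = -4·(-2)^r + 14 − 21 = 2·(-2)^{r+1} − 7.
So the formula holds for r+1, and by induction P_k = 2·(-2)^k − 7 for all k ≥ 0.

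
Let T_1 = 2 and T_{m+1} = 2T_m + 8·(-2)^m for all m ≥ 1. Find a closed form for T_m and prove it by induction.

Claim: T_m = -2^m − 2·(-2)^m.

Base case: T_1 = 2, and -2^1 − 2·(-2)^1 = -2 + 4 = 2.
Assume T_j = -2^j − 2·(-2)^j for some j ≥ 1.
Then T_{j+1} = 2T_j + 8·(-2)^j = 2·(-2^j − 2·(-2)^j) + 8·(-2)^j = -2^{j+1} − 4·(-2)^j + 8·(-2)^j = -2^{j+1} + 4·(-2)^j = -2^{j+1} − 2·(-2)^{j+1}.
So the formula holds for j+1, and by induction T_m = -2^m − 2·(-2)^m for all m ≥ 1.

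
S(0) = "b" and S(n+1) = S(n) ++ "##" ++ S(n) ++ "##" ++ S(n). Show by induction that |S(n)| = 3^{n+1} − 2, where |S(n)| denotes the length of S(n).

Base case: |S(0)| = 1, and 3^{0+1} − 2 = 1.
Assume |S(k)| = 3^{k+1} − 2.
Then |S(k+1)| = 3|S(k)| + 4 = 3(3^{k+1} − 2) + 4 = 3^{k+2} − 6 + 4 = 3^{k+2} − 2.
This completes the inductive step, so |S(n)| = 3^{n+1} − 2 for all n ≥ 0.

|S(n)| = 3^{n+1} − 2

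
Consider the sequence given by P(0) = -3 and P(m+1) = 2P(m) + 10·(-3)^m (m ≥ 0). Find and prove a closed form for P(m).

Claim: P(m) = -2^m − 2·(-3)^m.

Base case: P(0) = -3, and -2^0 − 2·(-3)^0 = -1 − 2 = -3.
Assume P(r) = -2^r − 2·(-3)^r for some r ≥ 0.
Then P(r+1) = 2P(r) + 10·(-3)^r = 2·(-2^r − 2·(-3)^r) + 10·(-3)^r = -2^{r+1} − 4·(-3)^r + 10·(-3)^r = -2^{r+1} + 6·(-3)^r = -2^{r+1} − 2·(-3)^{r+1}.
So the formula holds for r+1, and by induction P(m) = -2^m − 2·(-3)^m for all m ≥ 0.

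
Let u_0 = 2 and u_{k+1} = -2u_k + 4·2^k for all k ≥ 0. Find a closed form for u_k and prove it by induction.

Claim: u_k = (-2)^k + 2^k.

Base case: u_0 = 2, and (-2)^0 + 2^0 = 1 + 1 = 2.
Assume u_r = (-2)^r + 2^r for some r ≥ 0.
Then u_{r+1} = -2u_r + 4·2^r = -2·((-2)^r + 2^r) + 4·2^r = (-2)^{r+1} − 2·2^r + 4·2^r = (-2)^{r+1} + 2·2^r = (-2)^{r+1} + 2^{r+1}.
Hence u_k = (-2)^k + 2^k for every k ≥ 0, by induction.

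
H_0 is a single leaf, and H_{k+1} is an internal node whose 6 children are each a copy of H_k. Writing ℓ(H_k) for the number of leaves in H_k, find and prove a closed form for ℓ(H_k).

Claim: ℓ(H_k) = 6^k.

Base case: ℓ(H_0) = 1, and 6^0 = 1.
Assume ℓ(H_m) = 6^m.
Then ℓ(H_{m+1}) = 6·ℓ(H_m) = 6·6^m = 6^{m+1}.
Hence ℓ(H_k) = 6^k for every k ≥ 0, by induction.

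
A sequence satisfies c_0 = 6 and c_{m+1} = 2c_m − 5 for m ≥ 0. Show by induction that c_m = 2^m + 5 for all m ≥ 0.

Base case: c_0 = 6, and 2^0 + 5 = 1 + 5 = 6.
Assume c_r = 2^r + 5 for some r ≥ 0.
Then c_{r+1} = 2c_r − 5 = 2·(2^r + 5) − 5 = 2^{r+1} + 10 − 5 = 2^{r+1} + 5.
Hence c_m = 2^m + 5 for every m ≥ 0, by induction.

c_m = 2^m + 5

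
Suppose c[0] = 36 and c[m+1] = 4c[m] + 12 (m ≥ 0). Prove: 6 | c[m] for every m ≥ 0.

Base case: c[0] = 36 = 6·6, so 6 | c[0].
Assume 6 | c[k], so c[k] = 6t for some integer t.
Then c[k+1] = 4c[k] + 12 = 4·(6t) + 12 = 6(4t + 2), so 6 | c[k+1].
This completes the inductive step, so 6 | c[m] for all m ≥ 0.

6 | c[m]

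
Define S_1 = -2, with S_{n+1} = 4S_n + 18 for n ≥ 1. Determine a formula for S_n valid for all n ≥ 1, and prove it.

Claim: S_n = 4^n − 6.

Base case: S_1 = -2, and 4^1 − 6 = 4 − 6 = -2.
Assume S_j = 4^j − 6 for some j ≥ 1.
Then S_{j+1} = 4S_j + 18 = 4·(4^j − 6) + 18 = 4^{j+1} − 24 + 18 = 4^{j+1} − 6.
So the formula holds for j+1, and by induction S_n = 4^n − 6 for all n ≥ 1.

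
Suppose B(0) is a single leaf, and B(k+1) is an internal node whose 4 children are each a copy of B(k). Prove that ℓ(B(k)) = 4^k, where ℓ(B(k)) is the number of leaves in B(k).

Base case: ℓ(B(0)) = 1, and 4^0 = 1.
Assume ℓ(B(j)) = 4^j.
Then ℓ(B(j+1)) = 4·ℓ(B(j)) = 4·4^j = 4^{j+1}.
This completes the inductive step, so ℓ(B(k)) = 4^k for all k ≥ 0.

ℓ(B(k)) = 4^k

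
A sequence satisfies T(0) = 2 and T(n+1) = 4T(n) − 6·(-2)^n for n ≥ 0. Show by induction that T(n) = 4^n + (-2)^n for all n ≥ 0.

Base case: T(0) = 2, and 4^0 + (-2)^0 = 1 + 1 = 2.
Assume T(k) = 4^k + (-2)^k for some k ≥ 0.
Then T(k+1) = 4T(k) − 6·(-2)^k = 4·(4^k + (-2)^k) − 6·(-2)^k = 4^{k+1} + 4·(-2)^k − 6·(-2)^k = 4^{k+1} − 2·(-2)^k = 4^{k+1} + (-2)^{k+1}.
By induction, T(n) = 4^n + (-2)^n for all n ≥ 0.

T(n) = 4^n + (-2)^n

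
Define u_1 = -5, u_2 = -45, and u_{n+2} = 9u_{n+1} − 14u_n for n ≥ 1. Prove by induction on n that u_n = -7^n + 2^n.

Base cases: u_1 = -5 and -7^1 + 2^1 = -5; u_2 = -45 and -7^2 + 2^2 = -45.
Assume u_i = -7^i + 2^i for all 1 ≤ i ≤ j, where j ≥ 2.
Then u_{j+1} = 9u_j − 14u_{j−1} = 9·(-7^j + 2^j) − 14·(-7^{j−1} + 2^{j−1}) = -(9·7 − 14)7^{j−1} + (9·2 − 14)2^{j−1} = -49·7^{j−1} + 4·2^{j−1} = -7^{j+1} + 2^{j+1}.
By strong induction, u_n = -7^n + 2^n for all n ≥ 1.

u_n = -7^n + 2^n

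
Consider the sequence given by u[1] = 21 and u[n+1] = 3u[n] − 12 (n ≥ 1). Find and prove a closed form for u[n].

Claim: u[n] = 5·3^n + 6.

Base case: u[1] = 21, and 5·3^1 + 6 = 15 + 6 = 21.
Assume u[j] = 5·3^j + 6 for some j ≥ 1.
Then u[j+1] = 3u[j] − 12 = 3·(5·3^j + 6) − 12 = 15·3^j + 18 − 12 = 5·3^{j+1} + 6.
Hence u[n] = 5·3^n + 6 for every n ≥ 1, by induction.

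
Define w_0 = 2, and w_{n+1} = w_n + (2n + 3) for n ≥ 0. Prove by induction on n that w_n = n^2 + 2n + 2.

Base case: w_0 = 2, and 0^2 + 2·0 + 2 = 2.
Assume w_k = k^2 + 2k + 2.
Then w_{k+1} = w_k + (2k + 3) = (k^2 + 2k + 2) + (2k + 3) = k^2 + 4k + 5,
and (k+1)^2 + 2·(k+1) + 2 = k^2 + 4k + 5.
By induction, w_n = n^2 + 2n + 2 for all n ≥ 0.

w_n = n^2 + 2n + 2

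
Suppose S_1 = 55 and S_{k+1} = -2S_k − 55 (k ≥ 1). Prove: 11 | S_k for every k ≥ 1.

Base case: S_1 = 55 = 11·5, so 11 | S_1.
Assume 11 | S_m, so S_m = 11t for some integer t.
Then S_{m+1} = -2S_m − 55 = -2·(11t) − 55 = 11(-2t − 5), so 11 | S_{m+1}.
This completes the inductive step, so 11 | S_k for all k ≥ 1.

11 | S_k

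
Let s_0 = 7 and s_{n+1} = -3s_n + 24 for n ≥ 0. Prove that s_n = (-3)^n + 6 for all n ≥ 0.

Base case: s_0 = 7, and (-3)^0 + 6 = 1 + 6 = 7.
Assume s_r = (-3)^r + 6 for some r ≥ 0.
Then s_{r+1} = -3s_r + 24 = -3·((-3)^r + 6) + 24 = -3·(-3)^r − 18 + 24 = (-3)^{r+1} + 6.
This completes the inductive step, so s_n = (-3)^n + 6 for all n ≥ 0.

s_n = (-3)^n + 6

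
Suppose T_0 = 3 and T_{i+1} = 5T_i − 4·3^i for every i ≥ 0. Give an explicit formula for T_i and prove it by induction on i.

Claim: T_i = 5^i + 2·3^i.

Base case: T_0 = 3, and 5^0 + 2·3^0 = 1 + 2 = 3.
Assume T_m = 5^m + 2·3^m for some m ≥ 0.
Then T_{m+1} = 5T_m − 4·3^m = 5·(5^m + 2·3^m) − 4·3^m = 5^{m+1} + 10·3^m − 4·3^m = 5^{m+1} + 6·3^m = 5^{m+1} + 2·3^{m+1}.
This completes the inductive step, so T_i = 5^i + 2·3^i for all i ≥ 0.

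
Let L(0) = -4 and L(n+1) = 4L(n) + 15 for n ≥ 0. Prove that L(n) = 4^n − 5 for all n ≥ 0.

Base case: L(0) = -4, and 4^0 − 5 = 1 − 5 = -4.
Assume L(r) = 4^r − 5 for some r ≥ 0.
Then L(r+1) = 4L(r) + 15 = 4·(4^r − 5) + 15 = 4^{r+1} − 20 + 15 = 4^{r+1} − 5.
This completes the inductive step, so L(n) = 4^n − 5 for all n ≥ 0.

L(n) = 4^n − 5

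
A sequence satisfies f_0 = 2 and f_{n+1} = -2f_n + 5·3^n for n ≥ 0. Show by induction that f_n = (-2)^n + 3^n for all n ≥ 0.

Base case: f_0 = 2, and (-2)^0 + 3^0 = 1 + 1 = 2.
Assume f_r = (-2)^r + 3^r for some r ≥ 0.
Then f_{r+1} = -2f_r + 5·3^r = -2·((-2)^r + 3^r) + 5·3^r = (-2)^{r+1} − 2·3^r + 5·3^r = (-2)^{r+1} + 3·3^r = (-2)^{r+1} + 3^{r+1}.
So the formula holds for r+1, and by induction f_n = (-2)^n + 3^n for all n ≥ 0.

f_n = (-2)^n + 3^n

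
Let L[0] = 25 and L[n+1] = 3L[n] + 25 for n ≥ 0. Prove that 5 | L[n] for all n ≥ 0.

Base case: L[0] = 25 = 5·5, so 5 | L[0].
Assume 5 | L[m], so L[m] = 5t for some integer t.
Then L[m+1] = 3L[m] + 25 = 3·(5t) + 25 = 5(3t + 5), so 5 | L[m+1].
By induction, 5 | L[n] for all n ≥ 0.

5 | L[n]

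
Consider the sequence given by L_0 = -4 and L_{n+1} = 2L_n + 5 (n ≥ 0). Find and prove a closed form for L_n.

Claim: L_n = 2^n − 5.

Base case: L_0 = -4, and 2^0 − 5 = 1 − 5 = -4.
Assume L_r = 2^r − 5 for some r ≥ 0.
Then L_{r+1} = 2L_r + 5 = 2·(2^r − 5) + 5 = 2^{r+1} − 10 + 5 = 2^{r+1} − 5.
This completes the inductive step, so L_n = 2^n − 5 for all n ≥ 0.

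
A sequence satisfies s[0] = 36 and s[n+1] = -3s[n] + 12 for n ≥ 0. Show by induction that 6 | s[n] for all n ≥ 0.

Base case: s[0] = 36 = 6·6, so 6 | s[0].
Assume 6 | s[k], so s[k] = 6t for some integer t.
Then s[k+1] = -3s[k] + 12 = -3·(6t) + 12 = 6(-3t + 2), so 6 | s[k+1].
By induction, 6 | s[n] for all n ≥ 0.

6 | s[n]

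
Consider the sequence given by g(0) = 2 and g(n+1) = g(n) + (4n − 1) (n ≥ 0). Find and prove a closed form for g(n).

Claim: g(n) = 2n^2 − 3n + 2.

Base case: g(0) = 2, and 2·0^2 − 3·0 + 2 = 2.
Assume g(k) = 2k^2 − 3k + 2.
Then g(k+1) = g(k) + (4k − 1) = (2k^2 − 3k + 2) + (4k − 1) = 2k^2 + k + 1,
and 2·(k+1)^2 − 3·(k+1) + 2 = 2k^2 + k + 1.
This completes the inductive step, so g(n) = 2n^2 − 3n + 2 for all n ≥ 0.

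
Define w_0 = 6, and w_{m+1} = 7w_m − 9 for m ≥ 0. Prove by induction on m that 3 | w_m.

Base case: w_0 = 6 = 3·2, so 3 | w_0.
Assume 3 | w_r, so w_r = 3t for some integer t.
Then w_{r+1} = 7w_r − 9 = 7·(3t) − 9 = 3(7t − 3), so 3 | w_{r+1}.
By induction, 3 | w_m for all m ≥ 0.

3 | w_m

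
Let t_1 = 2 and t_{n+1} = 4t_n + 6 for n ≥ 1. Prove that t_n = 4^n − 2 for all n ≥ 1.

Base case: t_1 = 2, and 4^1 − 2 = 4 − 2 = 2.
Assume t_j = 4^j − 2 for some j ≥ 1.
Then t_{j+1} = 4t_j + 6 = 4·(4^j − 2) + 6 = 4^{j+1} − 8 + 6 = 4^{j+1} − 2.
By induction, t_n = 4^n − 2 for all n ≥ 1.

t_n = 4^n − 2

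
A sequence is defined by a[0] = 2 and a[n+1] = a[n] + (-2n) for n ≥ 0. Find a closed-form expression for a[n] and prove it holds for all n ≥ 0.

Claim: a[n] = -n^2 + n + 2.

Base case: a[0] = 2, and -0^2 + 0 + 2 = 2.
Assume a[j] = -j^2 + j + 2.
Then a[j+1] = a[j] + (-2j) = (-j^2 + j + 2) + (-2j) = -j^2 − j + 2,
and -(j+1)^2 + (j+1) + 2 = -j^2 − j + 2.
Hence a[n] = -n^2 + n + 2 for every n ≥ 0, by induction.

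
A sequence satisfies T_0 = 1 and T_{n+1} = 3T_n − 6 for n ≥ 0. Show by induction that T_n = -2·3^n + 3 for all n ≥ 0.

Base case: T_0 = 1, and -2·3^0 + 3 = -2 + 3 = 1.
Assume T_k = -2·3^k + 3 for some k ≥ 0.
Then T_{k+1} = 3T_k − 6 = 3·(-2·3^k + 3) − 6 = -6·3^k + 9 − 6 = -2·3^{k+1} + 3.
So the formula holds for k+1, and by induction T_n = -2·3^n + 3 for all n ≥ 0.

T_n = -2·3^n + 3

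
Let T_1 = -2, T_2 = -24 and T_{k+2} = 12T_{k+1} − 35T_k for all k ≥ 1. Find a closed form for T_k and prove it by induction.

Claim: T_k = -7^k + 5^k.

Base cases: T_1 = -2 and -7^1 + 5^1 = -2; T_2 = -24 and -7^2 + 5^2 = -24.
Assume T_j = -7^j + 5^j for all 1 ≤ j ≤ m, where m ≥ 2.
Then T_{m+1} = 12T_m − 35T_{m−1} = 12·(-7^m + 5^m) − 35·(-7^{m−1} + 5^{m−1}) = -(12·7 − 35)7^{m−1} + (12·5 − 35)5^{m−1} = -49·7^{m−1} + 25·5^{m−1} = -7^{m+1} + 5^{m+1}.
This completes the inductive step, so T_k = -7^k + 5^k for all k ≥ 1.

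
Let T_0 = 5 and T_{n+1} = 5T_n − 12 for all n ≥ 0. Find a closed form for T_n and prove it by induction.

Claim: T_n = 2·5^n + 3.

Base case: T_0 = 5, and 2·5^0 + 3 = 2 + 3 = 5.
Assume T_m = 2·5^m + 3 for some m ≥ 0.
Then T_{m+1} = 5T_m − 12 = 5·(2·5^m + 3) − 12 = 10·5^m + 15 − 12 = 2·5^{m+1} + 3.
Hence T_n = 2·5^n + 3 for every n ≥ 0, by induction.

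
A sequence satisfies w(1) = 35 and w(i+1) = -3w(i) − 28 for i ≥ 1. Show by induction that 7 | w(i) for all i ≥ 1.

Base case: w(1) = 35 = 7·5, so 7 | w(1).
Assume 7 | w(k), so w(k) = 7t for some integer t.
Then w(k+1) = -3w(k) − 28 = -3·(7t) − 28 = 7(-3t − 4), so 7 | w(k+1).
So the property holds for k+1, and by induction 7 | w(i) for all i ≥ 1.

7 | w(i)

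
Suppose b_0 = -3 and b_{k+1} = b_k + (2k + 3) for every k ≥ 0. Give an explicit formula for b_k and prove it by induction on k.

Claim: b_k = k^2 + 2k − 3.

Base case: b_0 = -3, and 0^2 + 2·0 − 3 = -3.
Assume b_r = r^2 + 2r − 3.
Then b_{r+1} = b_r + (2r + 3) = (r^2 + 2r − 3) + (2r + 3) = r^2 + 4r,
and (r+1)^2 + 2·(r+1) − 3 = r^2 + 4r.
This completes the inductive step, so b_k = k^2 + 2k − 3 for all k ≥ 0.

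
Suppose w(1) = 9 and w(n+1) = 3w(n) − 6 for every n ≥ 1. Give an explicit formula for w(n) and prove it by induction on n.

Claim: w(n) = 2·3^n + 3.

Base case: w(1) = 9, and 2·3^1 + 3 = 6 + 3 = 9.
Assume w(k) = 2·3^k + 3 for some k ≥ 1.
Then w(k+1) = 3w(k) − 6 = 3·(2·3^k + 3) − 6 = 6·3^k + 9 − 6 = 2·3^{k+1} + 3.
So the formula holds for k+1, and by induction w(n) = 2·3^n + 3 for all n ≥ 1.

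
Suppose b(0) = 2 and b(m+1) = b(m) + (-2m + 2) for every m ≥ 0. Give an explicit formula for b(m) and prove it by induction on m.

Claim: b(m) = -m^2 + 3m + 2.

Base case: b(0) = 2, and -0^2 + 3·0 + 2 = 2.
Assume b(k) = -k^2 + 3k + 2.
Then b(k+1) = b(k) + (-2k + 2) = (-k^2 + 3k + 2) + (-2k + 2) = -k^2 + k + 4,
and -(k+1)^2 + 3·(k+1) + 2 = -k^2 + k + 4.
By induction, b(m) = -m^2 + 3m + 2 for all m ≥ 0.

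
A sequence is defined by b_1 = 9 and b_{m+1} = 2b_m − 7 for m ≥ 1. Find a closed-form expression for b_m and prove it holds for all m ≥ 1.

Claim: b_m = 2^m + 7.

Base case: b_1 = 9, and 2^1 + 7 = 2 + 7 = 9.
Assume b_r = 2^r + 7 for some r ≥ 1.
Then b_{r+1} = 2b_r − 7 = 2·(2^r + 7) − 7 = 2^{r+1} + 14 − 7 = 2^{r+1} + 7.
This completes the inductive step, so b_m = 2^m + 7 for all m ≥ 1.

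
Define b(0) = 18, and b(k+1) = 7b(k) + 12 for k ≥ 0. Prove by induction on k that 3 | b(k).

Base case: b(0) = 18 = 3·6, so 3 | b(0).
Assume 3 | b(r), so b(r) = 3t for some integer t.
Then b(r+1) = 7b(r) + 12 = 7·(3t) + 12 = 3(7t + 4), so 3 | b(r+1).
So the property holds for r+1, and by induction 3 | b(k) for all k ≥ 0.

3 | b(k)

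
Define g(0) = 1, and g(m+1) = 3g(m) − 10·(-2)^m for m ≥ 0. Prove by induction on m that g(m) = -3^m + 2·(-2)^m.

Base case: g(0) = 1, and -3^0 + 2·(-2)^0 = -1 + 2 = 1.
Assume g(r) = -3^r + 2·(-2)^r for some r ≥ 0.
Then g(r+1) = 3g(r) − 10·(-2)^r = 3·(-3^r + 2·(-2)^r) − 10·(-2)^r = -3^{r+1} + 6·(-2)^r − 10·(-2)^r = -3^{r+1} − 4·(-2)^r = -3^{r+1} + 2·(-2)^{r+1}.
So the formula holds for r+1, and by induction g(m) = -3^m + 2·(-2)^m for all m ≥ 0.

g(m) = -3^m + 2·(-2)^m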